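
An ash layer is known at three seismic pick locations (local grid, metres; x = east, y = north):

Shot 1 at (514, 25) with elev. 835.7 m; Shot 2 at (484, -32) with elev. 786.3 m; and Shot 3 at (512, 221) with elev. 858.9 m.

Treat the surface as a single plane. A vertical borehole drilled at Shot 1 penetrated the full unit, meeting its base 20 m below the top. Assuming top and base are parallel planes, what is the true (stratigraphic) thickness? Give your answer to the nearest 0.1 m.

Two edge vectors: Shot 1→Shot 2 = (-30, -57, -49.4), Shot 1→Shot 3 = (-2, 196, 23.2).
Normal n = (Shot 1→Shot 2) × (Shot 1→Shot 3) = (8360, 794.8, -5994).
So ∂z/∂x = −n_x/n_z = 1.39473 and ∂z/∂y = −n_y/n_z = 0.13260.
|∇z| = √(a²+b²) = 1.40102, so dip δ = arctan(1.40102) = 54.48°.
True thickness = vertical thickness × cos δ = 20 × cos 54.48° = 11.6 m.

11.6 m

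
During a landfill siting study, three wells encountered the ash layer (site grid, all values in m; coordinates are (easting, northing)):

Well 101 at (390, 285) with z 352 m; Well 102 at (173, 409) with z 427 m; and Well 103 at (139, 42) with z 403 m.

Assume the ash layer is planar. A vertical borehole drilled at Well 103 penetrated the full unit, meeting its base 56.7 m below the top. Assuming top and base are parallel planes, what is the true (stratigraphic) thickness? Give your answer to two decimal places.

54.20 m

Let the plane be z = a·E + b·N + c.
Well 102−Well 101: −217a + 124b = 75;  Well 103−Well 101: −251a − 243b = 51.
Solving gives a = −0.29276, b = 0.09252.
|∇z| = √(a²+b²) = 0.30703, so dip δ = arctan(0.30703) = 17.07°.
True thickness = vertical thickness × cos δ = 56.7 × cos 17.07° = 54.20 m.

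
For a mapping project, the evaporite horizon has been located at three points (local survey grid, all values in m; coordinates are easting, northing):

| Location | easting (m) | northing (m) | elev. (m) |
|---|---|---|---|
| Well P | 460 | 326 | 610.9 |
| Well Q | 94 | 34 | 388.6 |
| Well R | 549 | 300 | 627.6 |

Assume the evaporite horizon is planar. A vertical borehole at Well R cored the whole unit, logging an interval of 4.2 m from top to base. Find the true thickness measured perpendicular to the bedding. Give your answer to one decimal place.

Let the plane be z = a·easting + b·northing + c.
Well Q−Well P: −366a − 292b = −222.3;  Well R−Well P: 89a − 26b = 16.7.
Solving gives a = 0.30014, b = 0.38510.
|∇z| = √(a²+b²) = 0.48825, so dip δ = arctan(0.48825) = 26.02°.
True thickness = vertical thickness × cos δ = 4.2 × cos 26.02° = 3.8 m.

3.8 m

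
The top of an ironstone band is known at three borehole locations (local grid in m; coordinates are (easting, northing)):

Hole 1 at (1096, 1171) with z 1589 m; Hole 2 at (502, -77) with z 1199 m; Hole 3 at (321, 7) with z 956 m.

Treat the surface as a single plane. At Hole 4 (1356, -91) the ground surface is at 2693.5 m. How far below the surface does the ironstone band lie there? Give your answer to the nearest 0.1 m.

Two edge vectors: Hole 1→Hole 2 = (-594, -1248, -390), Hole 1→Hole 3 = (-775, -1164, -633).
Normal n = (Hole 1→Hole 2) × (Hole 1→Hole 3) = (336024, -73752, -275784).
So ∂z/∂E = −n_x/n_z = 1.218432 and ∂z/∂N = −n_y/n_z = −0.267427.
Intercept c from Hole 1: 1589 − 1335.40 + 313.16 = 566.76.
At (1356, -91): z_contact = 1652.19 + 24.34 + 566.76 = 2243.28 m.
Depth below ground = 2693.5 − 2243.28 = 450.2 m.

450.2 m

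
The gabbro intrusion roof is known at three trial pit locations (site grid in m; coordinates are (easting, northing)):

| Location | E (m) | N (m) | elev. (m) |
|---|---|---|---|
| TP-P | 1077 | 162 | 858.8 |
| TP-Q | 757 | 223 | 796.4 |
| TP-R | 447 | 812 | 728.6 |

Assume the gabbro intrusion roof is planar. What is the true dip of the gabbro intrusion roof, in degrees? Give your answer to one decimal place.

10.9°

Two edge vectors: TP-P→TP-Q = (-320, 61, -62.4), TP-P→TP-R = (-630, 650, -130.2).
Normal n = (TP-P→TP-Q) × (TP-P→TP-R) = (32617.8, -2352, -169570).
So ∂z/∂E = −n_x/n_z = 0.19236 and ∂z/∂N = −n_y/n_z = −0.01387.
Gradient magnitude |∇z| = √(a² + b²) = √(0.03700 + 0.00019) = 0.19286.
True dip = arctan(0.19286) = 10.9°, dipping toward W (azimuth ≈ 274°).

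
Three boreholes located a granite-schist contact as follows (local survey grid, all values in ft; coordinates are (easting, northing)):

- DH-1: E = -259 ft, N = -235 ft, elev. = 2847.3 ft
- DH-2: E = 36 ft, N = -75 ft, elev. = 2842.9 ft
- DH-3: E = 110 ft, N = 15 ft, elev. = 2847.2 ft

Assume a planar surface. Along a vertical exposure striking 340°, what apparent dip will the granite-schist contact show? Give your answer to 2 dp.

7.24°

Let the plane be z = a·E + b·N + c.
DH-2−DH-1: 295a + 160b = −4.4;  DH-3−DH-1: 369a + 250b = −0.1.
Solving gives a = −0.07369, b = 0.10837.
Unit vector along 340° is (sin 340°, cos 340°) = (-0.3420, 0.9397).
Slope in that direction = a·(-0.3420) + b·(0.9397) = 0.12704.
Apparent dip = arctan|0.12704| = 7.24° (true dip is 7.5°, so apparent ≤ true as expected).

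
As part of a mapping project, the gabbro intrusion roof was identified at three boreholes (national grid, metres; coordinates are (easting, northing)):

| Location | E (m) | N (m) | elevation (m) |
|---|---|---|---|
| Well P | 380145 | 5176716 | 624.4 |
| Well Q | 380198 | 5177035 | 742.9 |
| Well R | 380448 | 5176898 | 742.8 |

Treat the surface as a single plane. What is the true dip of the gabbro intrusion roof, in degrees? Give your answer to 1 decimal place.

21.2°

Two edge vectors: Well P→Well Q = (53, 319, 118.5), Well P→Well R = (303, 182, 118.4).
Normal n = (Well P→Well Q) × (Well P→Well R) = (16202.6, 29630.3, -87011).
So ∂z/∂E = −n_x/n_z = 0.18621 and ∂z/∂N = −n_y/n_z = 0.34054.
Gradient magnitude |∇z| = √(a² + b²) = √(0.03468 + 0.11596) = 0.38812.
True dip = arctan(0.38812) = 21.2°, dipping toward SSW (azimuth ≈ 209°).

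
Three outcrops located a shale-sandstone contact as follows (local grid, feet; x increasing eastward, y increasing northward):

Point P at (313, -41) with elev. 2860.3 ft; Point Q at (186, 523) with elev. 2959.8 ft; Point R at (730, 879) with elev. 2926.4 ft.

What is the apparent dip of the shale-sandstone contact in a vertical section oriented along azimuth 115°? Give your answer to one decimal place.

11.3°

Let the plane be z = a·x + b·y + c.
Point Q−Point P: −127a + 564b = 99.5;  Point R−Point P: 417a + 920b = 66.1.
Solving gives a = −0.15413, b = 0.14171.
Unit vector along 115° is (sin 115°, cos 115°) = (0.9063, -0.4226).
Slope in that direction = a·(0.9063) + b·(-0.4226) = −0.19958.
Apparent dip = arctan|0.19958| = 11.3° (true dip is 11.8°, so apparent ≤ true as expected).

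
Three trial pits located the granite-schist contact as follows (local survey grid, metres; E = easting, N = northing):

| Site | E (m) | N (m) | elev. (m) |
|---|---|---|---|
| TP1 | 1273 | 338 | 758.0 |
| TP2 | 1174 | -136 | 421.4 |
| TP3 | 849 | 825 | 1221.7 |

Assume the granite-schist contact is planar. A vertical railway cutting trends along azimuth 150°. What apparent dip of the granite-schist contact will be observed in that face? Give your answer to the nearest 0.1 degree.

37.5°

Two edge vectors: TP1→TP2 = (-99, -474, -336.6), TP1→TP3 = (-424, 487, 463.7).
Normal n = (TP1→TP2) × (TP1→TP3) = (-55869.6, 188624.7, -249189).
So ∂z/∂E = −n_x/n_z = −0.22421 and ∂z/∂N = −n_y/n_z = 0.75695.
Unit vector along 150° is (sin 150°, cos 150°) = (0.5000, -0.8660).
Slope in that direction = a·(0.5000) + b·(-0.8660) = −0.76764.
Apparent dip = arctan|0.76764| = 37.5° (true dip is 38.3°, so apparent ≤ true as expected).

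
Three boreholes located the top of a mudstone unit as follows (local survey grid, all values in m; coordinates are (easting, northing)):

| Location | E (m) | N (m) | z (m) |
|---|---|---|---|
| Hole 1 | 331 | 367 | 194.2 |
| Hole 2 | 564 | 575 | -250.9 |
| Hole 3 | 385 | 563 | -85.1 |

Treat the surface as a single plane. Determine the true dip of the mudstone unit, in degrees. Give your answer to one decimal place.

55.6°

Let the plane be z = a·E + b·N + c.
Hole 2−Hole 1: 233a + 208b = −445.1;  Hole 3−Hole 1: 54a + 196b = −279.3.
Solving gives a = −0.84636, b = −1.19182.
Gradient magnitude |∇z| = √(a² + b²) = √(0.71632 + 1.42043) = 1.46176.
True dip = arctan(1.46176) = 55.6°, dipping toward NE (azimuth ≈ 035°).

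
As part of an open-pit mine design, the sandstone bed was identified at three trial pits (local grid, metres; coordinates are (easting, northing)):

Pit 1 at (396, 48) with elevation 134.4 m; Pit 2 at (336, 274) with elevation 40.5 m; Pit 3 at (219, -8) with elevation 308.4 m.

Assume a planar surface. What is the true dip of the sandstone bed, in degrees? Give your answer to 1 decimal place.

45.1°

Two edge vectors: Pit 1→Pit 2 = (-60, 226, -93.9), Pit 1→Pit 3 = (-177, -56, 174).
Normal n = (Pit 1→Pit 2) × (Pit 1→Pit 3) = (34065.6, 27060.3, 43362).
So ∂z/∂E = −n_x/n_z = −0.78561 and ∂z/∂N = −n_y/n_z = −0.62406.
Gradient magnitude |∇z| = √(a² + b²) = √(0.61718 + 0.38945) = 1.00331.
True dip = arctan(1.00331) = 45.1°, dipping toward NE (azimuth ≈ 052°).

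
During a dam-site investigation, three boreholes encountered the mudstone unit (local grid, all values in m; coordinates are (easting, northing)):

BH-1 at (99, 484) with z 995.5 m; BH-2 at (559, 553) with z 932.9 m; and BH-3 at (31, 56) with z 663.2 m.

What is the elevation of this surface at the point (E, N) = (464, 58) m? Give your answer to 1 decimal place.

552.8 m

Two edge vectors: BH-1→BH-2 = (460, 69, -62.6), BH-1→BH-3 = (-68, -428, -332.3).
Normal n = (BH-1→BH-2) × (BH-1→BH-3) = (-49721.5, 157114.8, -192188).
So ∂z/∂E = −n_x/n_z = −0.25871 and ∂z/∂N = −n_y/n_z = 0.81751.
Intercept c from BH-1: 995.5 + 25.61 − 395.67 = 625.44.
At (464, 58): z = −120.0 + 47.4 + 625.44 = 552.8 m.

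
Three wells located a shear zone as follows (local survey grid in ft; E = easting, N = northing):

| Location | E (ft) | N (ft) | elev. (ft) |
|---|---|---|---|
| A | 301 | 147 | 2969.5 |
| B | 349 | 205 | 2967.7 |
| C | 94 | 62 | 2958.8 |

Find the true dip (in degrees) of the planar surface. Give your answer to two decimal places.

Two edge vectors: A→B = (48, 58, -1.8), A→C = (-207, -85, -10.7).
Normal n = (A→B) × (A→C) = (-773.6, 886.2, 7926).
So ∂z/∂E = −n_x/n_z = 0.09760 and ∂z/∂N = −n_y/n_z = −0.11181.
Gradient magnitude |∇z| = √(a² + b²) = √(0.00953 + 0.01250) = 0.14842.
True dip = arctan(0.14842) = 8.44°, dipping toward NW (azimuth ≈ 319°).

8.44°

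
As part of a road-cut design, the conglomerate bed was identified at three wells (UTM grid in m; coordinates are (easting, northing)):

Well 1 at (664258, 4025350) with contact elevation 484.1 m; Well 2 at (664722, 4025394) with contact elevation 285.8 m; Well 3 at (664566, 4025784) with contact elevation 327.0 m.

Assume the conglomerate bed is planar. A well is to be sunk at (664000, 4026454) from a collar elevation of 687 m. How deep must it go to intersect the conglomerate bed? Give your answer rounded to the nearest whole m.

164 m

Two edge vectors: Well 1→Well 2 = (464, 44, -198.3), Well 1→Well 3 = (308, 434, -157.1).
Normal n = (Well 1→Well 2) × (Well 1→Well 3) = (79149.8, 11818, 187824).
So ∂z/∂E = −n_x/n_z = −0.42140408 and ∂z/∂N = −n_y/n_z = −0.06292061.
Intercept c from Well 1: 484.1 + 279921.03 + 253277.46 = 533682.60.
At (664000, 4026454): z_contact = −279812.3 − 253346.9 + 533682.60 = 523.4 m.
Depth below ground = 687 − 523.4 = 164 m.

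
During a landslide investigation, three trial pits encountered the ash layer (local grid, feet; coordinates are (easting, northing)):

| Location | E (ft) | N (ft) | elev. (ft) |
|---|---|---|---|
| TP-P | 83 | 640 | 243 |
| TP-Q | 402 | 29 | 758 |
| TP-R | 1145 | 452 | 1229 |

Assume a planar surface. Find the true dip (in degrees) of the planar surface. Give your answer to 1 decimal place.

43.4°

Let the plane be z = a·E + b·N + c.
TP-Q−TP-P: 319a − 611b = 515;  TP-R−TP-P: 1062a − 188b = 986.
Solving gives a = 0.85858, b = −0.39462.
Gradient magnitude |∇z| = √(a² + b²) = √(0.73716 + 0.15573) = 0.94493.
True dip = arctan(0.94493) = 43.4°, dipping toward WNW (azimuth ≈ 295°).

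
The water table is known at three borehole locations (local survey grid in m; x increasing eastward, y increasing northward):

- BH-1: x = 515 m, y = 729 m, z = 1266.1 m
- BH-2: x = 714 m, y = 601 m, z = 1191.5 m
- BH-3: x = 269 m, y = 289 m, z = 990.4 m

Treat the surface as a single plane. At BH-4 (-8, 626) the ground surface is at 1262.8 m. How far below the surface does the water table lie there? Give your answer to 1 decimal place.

Two edge vectors: BH-1→BH-2 = (199, -128, -74.6), BH-1→BH-3 = (-246, -440, -275.7).
Normal n = (BH-1→BH-2) × (BH-1→BH-3) = (2465.6, 73215.9, -119048).
So ∂z/∂x = −n_x/n_z = 0.02071 and ∂z/∂y = −n_y/n_z = 0.61501.
Intercept c from BH-1: 1266.1 − 10.67 − 448.34 = 807.09.
At (-8, 626): z_contact = −0.17 + 385.00 + 807.09 = 1191.92 m.
Depth below ground = 1262.8 − 1191.92 = 70.9 m.

70.9 m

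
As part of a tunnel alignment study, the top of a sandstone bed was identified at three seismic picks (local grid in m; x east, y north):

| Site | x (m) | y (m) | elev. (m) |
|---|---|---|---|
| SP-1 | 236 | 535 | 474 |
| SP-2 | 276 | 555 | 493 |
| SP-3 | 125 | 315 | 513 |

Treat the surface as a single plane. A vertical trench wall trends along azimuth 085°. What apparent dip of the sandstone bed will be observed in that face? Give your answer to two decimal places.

Two edge vectors: SP-1→SP-2 = (40, 20, 19), SP-1→SP-3 = (-111, -220, 39).
Normal n = (SP-1→SP-2) × (SP-1→SP-3) = (4960, -3669, -6580).
So ∂z/∂x = −n_x/n_z = 0.75380 and ∂z/∂y = −n_y/n_z = −0.55760.
Unit vector along 085° is (sin 85°, cos 85°) = (0.9962, 0.0872).
Slope in that direction = a·(0.9962) + b·(0.0872) = 0.70233.
Apparent dip = arctan|0.70233| = 35.08° (true dip is 43.2°, so apparent ≤ true as expected).

35.08°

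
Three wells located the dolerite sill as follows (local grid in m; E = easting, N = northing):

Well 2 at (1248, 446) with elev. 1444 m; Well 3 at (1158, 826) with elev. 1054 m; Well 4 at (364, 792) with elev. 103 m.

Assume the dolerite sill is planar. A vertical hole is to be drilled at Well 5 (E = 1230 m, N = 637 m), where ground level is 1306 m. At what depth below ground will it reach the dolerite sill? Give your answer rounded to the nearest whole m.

Two edge vectors: Well 2→Well 3 = (-90, 380, -390), Well 2→Well 4 = (-884, 346, -1341).
Normal n = (Well 2→Well 3) × (Well 2→Well 4) = (-374640, 224070, 304780).
So ∂z/∂E = −n_x/n_z = 1.22921 and ∂z/∂N = −n_y/n_z = −0.73519.
Intercept c from Well 2: 1444 − 1534.06 + 327.89 = 237.83.
At (1230, 637): z_contact = 1511.9 − 468.3 + 237.83 = 1281.5 m.
Depth below ground = 1306 − 1281.5 = 25 m.

25 m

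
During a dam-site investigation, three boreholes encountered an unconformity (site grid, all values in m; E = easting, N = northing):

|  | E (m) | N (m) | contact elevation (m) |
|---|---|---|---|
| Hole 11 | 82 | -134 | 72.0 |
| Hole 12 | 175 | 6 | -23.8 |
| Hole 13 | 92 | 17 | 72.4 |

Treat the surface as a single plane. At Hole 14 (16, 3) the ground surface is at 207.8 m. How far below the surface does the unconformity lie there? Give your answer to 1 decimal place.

49.2 m

Let the plane be z = a·E + b·N + c.
Hole 12−Hole 11: 93a + 140b = −95.8;  Hole 13−Hole 11: 10a + 151b = 0.4.
Solving gives a = −1.14860, b = 0.07872.
Then c = 72 − a·82 − b·-134 = 176.73.
At (16, 3): z_contact = −18.38 + 0.24 + 176.73 = 158.59 m.
Depth below ground = 207.8 − 158.59 = 49.2 m.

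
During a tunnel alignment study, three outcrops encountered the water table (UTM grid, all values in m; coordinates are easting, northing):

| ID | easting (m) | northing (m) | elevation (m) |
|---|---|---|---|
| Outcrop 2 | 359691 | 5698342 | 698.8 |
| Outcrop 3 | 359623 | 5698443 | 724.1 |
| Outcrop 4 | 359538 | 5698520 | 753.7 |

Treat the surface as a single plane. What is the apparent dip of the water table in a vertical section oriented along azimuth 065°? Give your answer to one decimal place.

14.8°

Let the plane be z = a·easting + b·northing + c.
Outcrop 3−Outcrop 2: −68a + 101b = 25.3;  Outcrop 4−Outcrop 2: −153a + 178b = 54.9.
Solving gives a = −0.31099, b = 0.04112.
Unit vector along 065° is (sin 65°, cos 65°) = (0.9063, 0.4226).
Slope in that direction = a·(0.9063) + b·(0.4226) = −0.26447.
Apparent dip = arctan|0.26447| = 14.8° (true dip is 17.4°, so apparent ≤ true as expected).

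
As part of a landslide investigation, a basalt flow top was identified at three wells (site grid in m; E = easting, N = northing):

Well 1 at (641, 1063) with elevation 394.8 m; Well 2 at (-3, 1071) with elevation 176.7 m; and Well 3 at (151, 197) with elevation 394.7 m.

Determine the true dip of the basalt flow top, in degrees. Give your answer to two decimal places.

21.12°

Two edge vectors: Well 1→Well 2 = (-644, 8, -218.1), Well 1→Well 3 = (-490, -866, -0.1).
Normal n = (Well 1→Well 2) × (Well 1→Well 3) = (-188875.4, 106804.6, 561624).
So ∂z/∂E = −n_x/n_z = 0.33630 and ∂z/∂N = −n_y/n_z = −0.19017.
Gradient magnitude |∇z| = √(a² + b²) = √(0.11310 + 0.03617) = 0.38635.
True dip = arctan(0.38635) = 21.12°, dipping toward WNW (azimuth ≈ 299°).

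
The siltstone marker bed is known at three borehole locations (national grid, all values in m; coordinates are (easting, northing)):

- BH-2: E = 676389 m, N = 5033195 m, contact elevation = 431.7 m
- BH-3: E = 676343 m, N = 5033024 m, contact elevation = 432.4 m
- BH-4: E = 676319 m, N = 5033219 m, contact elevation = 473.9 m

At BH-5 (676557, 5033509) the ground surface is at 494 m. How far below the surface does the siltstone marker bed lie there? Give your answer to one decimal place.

109.8 m

Two edge vectors: BH-2→BH-3 = (-46, -171, 0.7), BH-2→BH-4 = (-70, 24, 42.2).
Normal n = (BH-2→BH-3) × (BH-2→BH-4) = (-7233, 1892.2, -13074).
So ∂z/∂E = −n_x/n_z = −0.553235429 and ∂z/∂N = −n_y/n_z = 0.144729998.
Intercept c from BH-2: 431.7 + 374202.36 − 728454.30 = −353820.25.
At (676557, 5033509): z_contact = −374295.30 + 728499.75 − 353820.25 = 384.20 m.
Depth below ground = 494 − 384.20 = 109.8 m.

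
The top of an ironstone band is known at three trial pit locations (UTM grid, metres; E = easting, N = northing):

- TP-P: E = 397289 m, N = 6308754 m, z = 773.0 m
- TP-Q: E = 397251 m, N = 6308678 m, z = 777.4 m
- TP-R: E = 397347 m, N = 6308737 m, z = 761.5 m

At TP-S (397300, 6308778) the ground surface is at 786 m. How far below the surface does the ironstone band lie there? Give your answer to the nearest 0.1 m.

Let the plane be z = a·E + b·N + c.
TP-Q−TP-P: −38a − 76b = 4.4;  TP-R−TP-P: 58a − 17b = −11.5.
Solving gives a = −0.187732489, b = 0.035971508.
Then c = 773 − a·397289 − b·6308754 = −151578.34.
At (397300, 6308778): z_contact = −74586.12 + 226936.26 − 151578.34 = 771.80 m.
Depth below ground = 786 − 771.80 = 14.2 m.

14.2 m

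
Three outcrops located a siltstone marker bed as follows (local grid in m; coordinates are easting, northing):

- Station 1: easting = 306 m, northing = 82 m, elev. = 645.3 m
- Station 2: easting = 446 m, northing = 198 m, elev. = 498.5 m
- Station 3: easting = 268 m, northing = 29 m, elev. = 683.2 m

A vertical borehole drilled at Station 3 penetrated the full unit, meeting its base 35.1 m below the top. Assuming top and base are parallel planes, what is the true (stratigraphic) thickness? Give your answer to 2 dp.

Two edge vectors: Station 1→Station 2 = (140, 116, -146.8), Station 1→Station 3 = (-38, -53, 37.9).
Normal n = (Station 1→Station 2) × (Station 1→Station 3) = (-3384, 272.4, -3012).
So ∂z/∂easting = −n_x/n_z = −1.12351 and ∂z/∂northing = −n_y/n_z = 0.09044.
|∇z| = √(a²+b²) = 1.12714, so dip δ = arctan(1.12714) = 48.42°.
True thickness = vertical thickness × cos δ = 35.1 × cos 48.42° = 23.29 m.

23.29 m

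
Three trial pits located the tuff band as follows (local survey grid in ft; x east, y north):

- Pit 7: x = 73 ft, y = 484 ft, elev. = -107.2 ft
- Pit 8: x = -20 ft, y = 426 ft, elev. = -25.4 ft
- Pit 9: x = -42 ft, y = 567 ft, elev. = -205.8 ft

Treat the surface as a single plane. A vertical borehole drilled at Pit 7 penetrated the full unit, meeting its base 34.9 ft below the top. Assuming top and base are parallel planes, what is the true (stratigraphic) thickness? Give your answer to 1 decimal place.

21.3 ft

Two edge vectors: Pit 7→Pit 8 = (-93, -58, 81.8), Pit 7→Pit 9 = (-115, 83, -98.6).
Normal n = (Pit 7→Pit 8) × (Pit 7→Pit 9) = (-1070.6, -18576.8, -14389).
So ∂z/∂x = −n_x/n_z = −0.07440 and ∂z/∂y = −n_y/n_z = −1.29104.
|∇z| = √(a²+b²) = 1.29318, so dip δ = arctan(1.29318) = 52.29°.
True thickness = vertical thickness × cos δ = 34.9 × cos 52.29° = 21.3 ft.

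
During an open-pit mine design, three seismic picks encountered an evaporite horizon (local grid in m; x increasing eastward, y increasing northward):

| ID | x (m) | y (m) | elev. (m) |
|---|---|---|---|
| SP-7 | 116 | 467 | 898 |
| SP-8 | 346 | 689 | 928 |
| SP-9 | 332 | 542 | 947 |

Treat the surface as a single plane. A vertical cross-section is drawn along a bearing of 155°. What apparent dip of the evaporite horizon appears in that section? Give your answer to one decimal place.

14.6°

Two edge vectors: SP-7→SP-8 = (230, 222, 30), SP-7→SP-9 = (216, 75, 49).
Normal n = (SP-7→SP-8) × (SP-7→SP-9) = (8628, -4790, -30702).
So ∂z/∂x = −n_x/n_z = 0.28102 and ∂z/∂y = −n_y/n_z = −0.15602.
Unit vector along 155° is (sin 155°, cos 155°) = (0.4226, -0.9063).
Slope in that direction = a·(0.4226) + b·(-0.9063) = 0.26016.
Apparent dip = arctan|0.26016| = 14.6° (true dip is 17.8°, so apparent ≤ true as expected).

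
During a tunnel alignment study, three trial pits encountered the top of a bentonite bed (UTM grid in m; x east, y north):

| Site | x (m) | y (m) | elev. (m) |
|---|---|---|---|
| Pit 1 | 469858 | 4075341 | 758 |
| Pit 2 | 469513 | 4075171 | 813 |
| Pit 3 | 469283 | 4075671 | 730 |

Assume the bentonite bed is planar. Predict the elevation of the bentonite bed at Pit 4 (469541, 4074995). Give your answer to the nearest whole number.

846 m

Let the plane be z = a·x + b·y + c.
Pit 2−Pit 1: −345a − 170b = 55;  Pit 3−Pit 1: −575a + 330b = −28.
Solving gives a = −0.06327977, b = −0.19510870.
Then c = 758 − a·469858 − b·4075341 = 825624.97.
At (469541, 4074995): z = −29712.4 − 795067.0 + 825624.97 = 845.6 m.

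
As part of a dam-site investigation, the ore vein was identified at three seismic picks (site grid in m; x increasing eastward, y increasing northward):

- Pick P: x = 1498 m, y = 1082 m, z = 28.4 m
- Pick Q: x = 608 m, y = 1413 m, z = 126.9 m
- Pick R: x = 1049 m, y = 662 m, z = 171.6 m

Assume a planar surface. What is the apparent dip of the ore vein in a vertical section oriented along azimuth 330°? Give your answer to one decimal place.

Let the plane be z = a·x + b·y + c.
Pick Q−Pick P: −890a + 331b = 98.5;  Pick R−Pick P: −449a − 420b = 143.2.
Solving gives a = −0.16992, b = −0.15930.
Unit vector along 330° is (sin 330°, cos 330°) = (-0.5000, 0.8660).
Slope in that direction = a·(-0.5000) + b·(0.8660) = −0.05300.
Apparent dip = arctan|0.05300| = 3.0° (true dip is 13.1°, so apparent ≤ true as expected).

3.0°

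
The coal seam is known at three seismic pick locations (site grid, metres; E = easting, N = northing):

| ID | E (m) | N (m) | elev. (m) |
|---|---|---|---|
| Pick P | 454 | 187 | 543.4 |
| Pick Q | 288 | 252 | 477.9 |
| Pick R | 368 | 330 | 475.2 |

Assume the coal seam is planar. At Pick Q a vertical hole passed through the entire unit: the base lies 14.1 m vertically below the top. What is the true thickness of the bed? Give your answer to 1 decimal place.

13.0 m

Two edge vectors: Pick P→Pick Q = (-166, 65, -65.5), Pick P→Pick R = (-86, 143, -68.2).
Normal n = (Pick P→Pick Q) × (Pick P→Pick R) = (4933.5, -5688.2, -18148).
So ∂z/∂E = −n_x/n_z = 0.27185 and ∂z/∂N = −n_y/n_z = −0.31343.
|∇z| = √(a²+b²) = 0.41490, so dip δ = arctan(0.41490) = 22.53°.
True thickness = vertical thickness × cos δ = 14.1 × cos 22.53° = 13.0 m.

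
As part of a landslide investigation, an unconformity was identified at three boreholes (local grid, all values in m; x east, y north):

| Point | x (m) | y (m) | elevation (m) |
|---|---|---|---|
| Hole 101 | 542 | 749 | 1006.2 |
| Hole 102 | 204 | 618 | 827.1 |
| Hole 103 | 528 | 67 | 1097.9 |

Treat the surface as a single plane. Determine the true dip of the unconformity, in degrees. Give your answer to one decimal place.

Let the plane be z = a·x + b·y + c.
Hole 102−Hole 101: −338a − 131b = −179.1;  Hole 103−Hole 101: −14a − 682b = 91.7.
Solving gives a = 0.58666, b = −0.14650.
Gradient magnitude |∇z| = √(a² + b²) = √(0.34417 + 0.02146) = 0.60468.
True dip = arctan(0.60468) = 31.2°, dipping toward WNW (azimuth ≈ 284°).

31.2°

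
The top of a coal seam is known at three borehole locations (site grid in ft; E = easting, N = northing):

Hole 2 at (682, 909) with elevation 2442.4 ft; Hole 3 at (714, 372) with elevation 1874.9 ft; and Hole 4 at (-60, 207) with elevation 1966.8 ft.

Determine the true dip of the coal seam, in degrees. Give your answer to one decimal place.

Two edge vectors: Hole 2→Hole 3 = (32, -537, -567.5), Hole 2→Hole 4 = (-742, -702, -475.6).
Normal n = (Hole 2→Hole 3) × (Hole 2→Hole 4) = (-142987.8, 436304.2, -420918).
So ∂z/∂E = −n_x/n_z = −0.33970 and ∂z/∂N = −n_y/n_z = 1.03655.
Gradient magnitude |∇z| = √(a² + b²) = √(0.11540 + 1.07444) = 1.09080.
True dip = arctan(1.09080) = 47.5°, dipping toward SSE (azimuth ≈ 162°).

47.5°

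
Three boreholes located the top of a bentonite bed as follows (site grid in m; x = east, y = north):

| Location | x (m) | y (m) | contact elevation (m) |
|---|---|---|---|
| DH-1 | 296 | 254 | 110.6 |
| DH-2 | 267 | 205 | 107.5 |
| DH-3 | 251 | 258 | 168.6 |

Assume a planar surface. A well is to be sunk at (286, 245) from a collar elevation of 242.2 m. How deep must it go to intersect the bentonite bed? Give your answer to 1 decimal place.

126.5 m

Two edge vectors: DH-1→DH-2 = (-29, -49, -3.1), DH-1→DH-3 = (-45, 4, 58).
Normal n = (DH-1→DH-2) × (DH-1→DH-3) = (-2829.6, 1821.5, -2321).
So ∂z/∂x = −n_x/n_z = −1.21913 and ∂z/∂y = −n_y/n_z = 0.78479.
Intercept c from DH-1: 110.6 + 360.86 − 199.34 = 272.13.
At (286, 245): z_contact = −348.67 + 192.27 + 272.13 = 115.73 m.
Depth below ground = 242.2 − 115.73 = 126.5 m.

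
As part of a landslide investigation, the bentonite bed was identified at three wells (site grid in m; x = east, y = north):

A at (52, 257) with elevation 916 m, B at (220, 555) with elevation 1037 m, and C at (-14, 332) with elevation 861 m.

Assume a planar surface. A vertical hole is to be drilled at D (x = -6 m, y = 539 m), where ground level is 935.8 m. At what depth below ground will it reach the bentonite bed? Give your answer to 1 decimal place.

76.5 m

Two edge vectors: A→B = (168, 298, 121), A→C = (-66, 75, -55).
Normal n = (A→B) × (A→C) = (-25465, 1254, 32268).
So ∂z/∂x = −n_x/n_z = 0.78917 and ∂z/∂y = −n_y/n_z = −0.03886.
Intercept c from A: 916 − 41.04 + 9.99 = 884.95.
At (-6, 539): z_contact = −4.74 − 20.95 + 884.95 = 859.27 m.
Depth below ground = 935.8 − 859.27 = 76.5 m.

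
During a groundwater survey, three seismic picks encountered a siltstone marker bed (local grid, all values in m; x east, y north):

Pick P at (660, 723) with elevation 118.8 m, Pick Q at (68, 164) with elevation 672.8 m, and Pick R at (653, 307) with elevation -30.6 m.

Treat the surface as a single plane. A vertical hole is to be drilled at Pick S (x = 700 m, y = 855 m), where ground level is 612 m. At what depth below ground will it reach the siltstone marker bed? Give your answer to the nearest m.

Let the plane be z = a·x + b·y + c.
Pick Q−Pick P: −592a − 559b = 554;  Pick R−Pick P: −7a − 416b = −149.4.
Solving gives a = −1.29551, b = 0.38093.
Then c = 118.8 − a·660 − b·723 = 698.42.
At (700, 855): z_contact = −906.9 + 325.7 + 698.42 = 117.3 m.
Depth below ground = 612 − 117.3 = 495 m.

495 m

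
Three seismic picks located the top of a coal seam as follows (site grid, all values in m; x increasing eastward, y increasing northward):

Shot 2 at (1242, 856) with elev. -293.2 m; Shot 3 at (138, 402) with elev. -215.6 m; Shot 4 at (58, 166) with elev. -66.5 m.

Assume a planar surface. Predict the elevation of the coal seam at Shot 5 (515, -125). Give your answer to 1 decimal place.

239.7 m

Two edge vectors: Shot 2→Shot 3 = (-1104, -454, 77.6), Shot 2→Shot 4 = (-1184, -690, 226.7).
Normal n = (Shot 2→Shot 3) × (Shot 2→Shot 4) = (-49377.8, 158398.4, 224224).
So ∂z/∂x = −n_x/n_z = 0.220216 and ∂z/∂y = −n_y/n_z = −0.706429.
Intercept c from Shot 2: -293.2 − 273.51 + 604.70 = 37.99.
At (515, -125): z = 113.4 + 88.3 + 37.99 = 239.7 m.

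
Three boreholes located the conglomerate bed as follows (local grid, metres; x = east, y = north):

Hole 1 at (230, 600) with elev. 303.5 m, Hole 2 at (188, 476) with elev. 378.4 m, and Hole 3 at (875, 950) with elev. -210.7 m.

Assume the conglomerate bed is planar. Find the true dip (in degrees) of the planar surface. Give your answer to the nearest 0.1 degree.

35.2°

Let the plane be z = a·x + b·y + c.
Hole 2−Hole 1: −42a − 124b = 74.9;  Hole 3−Hole 1: 645a + 350b = −514.2.
Solving gives a = −0.57515, b = −0.40922.
Gradient magnitude |∇z| = √(a² + b²) = √(0.33080 + 0.16746) = 0.70588.
True dip = arctan(0.70588) = 35.2°, dipping toward NE (azimuth ≈ 055°).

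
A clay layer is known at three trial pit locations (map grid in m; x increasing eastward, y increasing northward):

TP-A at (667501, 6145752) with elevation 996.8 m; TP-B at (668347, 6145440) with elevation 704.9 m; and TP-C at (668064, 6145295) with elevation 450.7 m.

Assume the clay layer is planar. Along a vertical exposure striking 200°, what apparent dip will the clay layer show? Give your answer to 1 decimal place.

Two edge vectors: TP-A→TP-B = (846, -312, -291.9), TP-A→TP-C = (563, -457, -546.1).
Normal n = (TP-A→TP-B) × (TP-A→TP-C) = (36984.9, 297660.9, -210966).
So ∂z/∂x = −n_x/n_z = 0.17531 and ∂z/∂y = −n_y/n_z = 1.41094.
Unit vector along 200° is (sin 200°, cos 200°) = (-0.3420, -0.9397).
Slope in that direction = a·(-0.3420) + b·(-0.9397) = −1.38581.
Apparent dip = arctan|1.38581| = 54.2° (true dip is 54.9°, so apparent ≤ true as expected).

54.2°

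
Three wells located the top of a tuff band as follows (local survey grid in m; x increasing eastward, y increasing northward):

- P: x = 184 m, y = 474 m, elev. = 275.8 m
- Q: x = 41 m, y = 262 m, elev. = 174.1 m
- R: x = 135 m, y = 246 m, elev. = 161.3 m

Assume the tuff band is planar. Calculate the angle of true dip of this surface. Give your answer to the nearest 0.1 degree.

27.2°

Let the plane be z = a·x + b·y + c.
Q−P: −143a − 212b = −101.7;  R−P: −49a − 228b = −114.5.
Solving gives a = −0.04890, b = 0.51270.
Gradient magnitude |∇z| = √(a² + b²) = √(0.00239 + 0.26286) = 0.51503.
True dip = arctan(0.51503) = 27.2°, dipping toward S (azimuth ≈ 175°).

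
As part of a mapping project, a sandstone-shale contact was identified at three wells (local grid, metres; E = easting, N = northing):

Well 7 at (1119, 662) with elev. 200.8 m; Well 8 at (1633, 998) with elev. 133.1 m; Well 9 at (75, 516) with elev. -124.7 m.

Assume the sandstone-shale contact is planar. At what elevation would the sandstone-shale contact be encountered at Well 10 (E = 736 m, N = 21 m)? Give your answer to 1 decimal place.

588.4 m

Let the plane be z = a·E + b·N + c.
Well 8−Well 7: 514a + 336b = −67.7;  Well 9−Well 7: −1044a − 146b = −325.5.
Solving gives a = 0.432481, b = −0.863080.
Then c = 200.8 − a·1119 − b·662 = 288.21.
At (736, 21): z = 318.3 − 18.1 + 288.21 = 588.4 m.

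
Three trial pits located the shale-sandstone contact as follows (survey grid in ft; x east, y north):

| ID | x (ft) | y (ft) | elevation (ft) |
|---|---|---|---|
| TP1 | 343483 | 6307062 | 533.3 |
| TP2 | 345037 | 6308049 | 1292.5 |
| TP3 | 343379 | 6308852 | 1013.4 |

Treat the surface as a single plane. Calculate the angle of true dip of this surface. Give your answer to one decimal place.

22.8°

Two edge vectors: TP1→TP2 = (1554, 987, 759.2), TP1→TP3 = (-104, 1790, 480.1).
Normal n = (TP1→TP2) × (TP1→TP3) = (-885109.3, -825032.2, 2884308).
So ∂z/∂x = −n_x/n_z = 0.30687 and ∂z/∂y = −n_y/n_z = 0.28604.
Gradient magnitude |∇z| = √(a² + b²) = √(0.09417 + 0.08182) = 0.41951.
True dip = arctan(0.41951) = 22.8°, dipping toward SW (azimuth ≈ 227°).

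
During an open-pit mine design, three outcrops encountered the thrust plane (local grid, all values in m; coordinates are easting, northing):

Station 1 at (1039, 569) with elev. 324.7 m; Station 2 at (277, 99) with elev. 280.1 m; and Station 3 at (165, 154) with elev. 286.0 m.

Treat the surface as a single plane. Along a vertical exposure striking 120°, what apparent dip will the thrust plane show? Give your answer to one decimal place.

3.0°

Two edge vectors: Station 1→Station 2 = (-762, -470, -44.6), Station 1→Station 3 = (-874, -415, -38.7).
Normal n = (Station 1→Station 2) × (Station 1→Station 3) = (-320, 9491, -94550).
So ∂z/∂easting = −n_x/n_z = −0.00338 and ∂z/∂northing = −n_y/n_z = 0.10038.
Unit vector along 120° is (sin 120°, cos 120°) = (0.8660, -0.5000).
Slope in that direction = a·(0.8660) + b·(-0.5000) = −0.05312.
Apparent dip = arctan|0.05312| = 3.0° (true dip is 5.7°, so apparent ≤ true as expected).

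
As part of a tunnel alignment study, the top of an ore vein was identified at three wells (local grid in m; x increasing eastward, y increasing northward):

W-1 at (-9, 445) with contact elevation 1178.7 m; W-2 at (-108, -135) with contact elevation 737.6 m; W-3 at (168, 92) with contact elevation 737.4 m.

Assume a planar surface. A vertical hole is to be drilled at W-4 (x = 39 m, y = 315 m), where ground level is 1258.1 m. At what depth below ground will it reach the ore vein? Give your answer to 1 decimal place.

Let the plane be z = a·x + b·y + c.
W-2−W-1: −99a − 580b = −441.1;  W-3−W-1: 177a − 353b = −441.3.
Solving gives a = −0.72849, b = 0.88486.
Then c = 1178.7 − a·-9 − b·445 = 778.38.
At (39, 315): z_contact = −28.41 + 278.73 + 778.38 = 1028.70 m.
Depth below ground = 1258.1 − 1028.70 = 229.4 m.

229.4 m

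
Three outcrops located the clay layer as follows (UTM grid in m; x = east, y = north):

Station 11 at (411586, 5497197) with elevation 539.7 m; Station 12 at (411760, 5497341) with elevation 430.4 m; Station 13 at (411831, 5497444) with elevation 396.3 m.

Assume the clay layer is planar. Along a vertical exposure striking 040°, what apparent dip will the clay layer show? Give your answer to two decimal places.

Two edge vectors: Station 11→Station 12 = (174, 144, -109.3), Station 11→Station 13 = (245, 247, -143.4).
Normal n = (Station 11→Station 12) × (Station 11→Station 13) = (6347.5, -1826.9, 7698).
So ∂z/∂x = −n_x/n_z = −0.82456 and ∂z/∂y = −n_y/n_z = 0.23732.
Unit vector along 040° is (sin 40°, cos 40°) = (0.6428, 0.7660).
Slope in that direction = a·(0.6428) + b·(0.7660) = −0.34822.
Apparent dip = arctan|0.34822| = 19.20° (true dip is 40.6°, so apparent ≤ true as expected).

19.20°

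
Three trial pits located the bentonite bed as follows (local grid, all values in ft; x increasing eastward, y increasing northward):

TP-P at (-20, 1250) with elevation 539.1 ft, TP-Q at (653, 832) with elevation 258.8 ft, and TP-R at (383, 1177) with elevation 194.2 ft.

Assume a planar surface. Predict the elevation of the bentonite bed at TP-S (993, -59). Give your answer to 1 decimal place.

796.1 ft

Two edge vectors: TP-P→TP-Q = (673, -418, -280.3), TP-P→TP-R = (403, -73, -344.9).
Normal n = (TP-P→TP-Q) × (TP-P→TP-R) = (123706.3, 119156.8, 119325).
So ∂z/∂x = −n_x/n_z = −1.036717 and ∂z/∂y = −n_y/n_z = −0.998590.
Intercept c from TP-P: 539.1 − 20.73 + 1248.24 = 1766.60.
At (993, -59): z = −1029.5 + 58.9 + 1766.60 = 796.1 ft.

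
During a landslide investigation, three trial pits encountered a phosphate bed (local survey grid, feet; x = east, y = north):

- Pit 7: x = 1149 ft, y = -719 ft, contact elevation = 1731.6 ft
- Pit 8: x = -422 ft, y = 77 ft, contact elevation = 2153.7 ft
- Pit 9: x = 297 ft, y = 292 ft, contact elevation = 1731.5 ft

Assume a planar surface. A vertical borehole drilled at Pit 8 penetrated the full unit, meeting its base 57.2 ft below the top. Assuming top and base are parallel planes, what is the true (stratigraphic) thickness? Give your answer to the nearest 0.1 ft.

Two edge vectors: Pit 7→Pit 8 = (-1571, 796, 422.1), Pit 7→Pit 9 = (-852, 1011, -0.1).
Normal n = (Pit 7→Pit 8) × (Pit 7→Pit 9) = (-426822.7, -359786.3, -910089).
So ∂z/∂x = −n_x/n_z = −0.46899 and ∂z/∂y = −n_y/n_z = −0.39533.
|∇z| = √(a²+b²) = 0.61338, so dip δ = arctan(0.61338) = 31.52°.
True thickness = vertical thickness × cos δ = 57.2 × cos 31.52° = 48.8 ft.

48.8 ft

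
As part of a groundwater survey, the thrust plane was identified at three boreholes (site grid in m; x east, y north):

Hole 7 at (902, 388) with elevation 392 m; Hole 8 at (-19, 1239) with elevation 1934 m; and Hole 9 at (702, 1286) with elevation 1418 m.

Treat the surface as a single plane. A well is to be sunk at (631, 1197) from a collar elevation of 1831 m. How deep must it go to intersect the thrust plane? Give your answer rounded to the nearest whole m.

Let the plane be z = a·x + b·y + c.
Hole 8−Hole 7: −921a + 851b = 1542;  Hole 9−Hole 7: −200a + 898b = 1026.
Solving gives a = −0.77884, b = 0.96908.
Then c = 392 − a·902 − b·388 = 718.52.
At (631, 1197): z_contact = −491.5 + 1160.0 + 718.52 = 1387.1 m.
Depth below ground = 1831 − 1387.1 = 444 m.

444 m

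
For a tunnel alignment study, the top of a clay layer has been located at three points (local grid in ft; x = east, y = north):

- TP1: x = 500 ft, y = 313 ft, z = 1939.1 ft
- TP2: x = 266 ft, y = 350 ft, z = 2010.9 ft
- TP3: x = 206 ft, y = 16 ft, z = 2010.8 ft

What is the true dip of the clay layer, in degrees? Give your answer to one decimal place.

Two edge vectors: TP1→TP2 = (-234, 37, 71.8), TP1→TP3 = (-294, -297, 71.7).
Normal n = (TP1→TP2) × (TP1→TP3) = (23977.5, -4331.4, 80376).
So ∂z/∂x = −n_x/n_z = −0.29832 and ∂z/∂y = −n_y/n_z = 0.05389.
Gradient magnitude |∇z| = √(a² + b²) = √(0.08899 + 0.00290) = 0.30314.
True dip = arctan(0.30314) = 16.9°, dipping toward E (azimuth ≈ 100°).

16.9°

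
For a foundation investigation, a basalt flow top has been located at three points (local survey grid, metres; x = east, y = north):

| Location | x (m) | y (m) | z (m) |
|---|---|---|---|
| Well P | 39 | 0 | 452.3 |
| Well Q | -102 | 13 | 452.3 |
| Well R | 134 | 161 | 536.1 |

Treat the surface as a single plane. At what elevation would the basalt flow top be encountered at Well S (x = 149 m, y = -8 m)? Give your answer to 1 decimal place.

453.4 m

Let the plane be z = a·x + b·y + c.
Well Q−Well P: −141a + 13b = 0;  Well R−Well P: 95a + 161b = 83.8.
Solving gives a = 0.04551, b = 0.49364.
Then c = 452.3 − a·39 − b·0 = 450.52.
At (149, -8): z = 6.8 − 3.9 + 450.52 = 453.4 m.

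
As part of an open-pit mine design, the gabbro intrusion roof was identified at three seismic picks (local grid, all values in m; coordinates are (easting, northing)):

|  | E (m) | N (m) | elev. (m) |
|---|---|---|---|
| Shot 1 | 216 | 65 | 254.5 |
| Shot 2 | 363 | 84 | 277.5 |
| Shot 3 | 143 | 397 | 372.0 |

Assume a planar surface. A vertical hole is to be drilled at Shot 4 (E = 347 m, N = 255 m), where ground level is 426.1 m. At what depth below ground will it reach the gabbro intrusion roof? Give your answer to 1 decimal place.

Two edge vectors: Shot 1→Shot 2 = (147, 19, 23), Shot 1→Shot 3 = (-73, 332, 117.5).
Normal n = (Shot 1→Shot 2) × (Shot 1→Shot 3) = (-5403.5, -18951.5, 50191).
So ∂z/∂E = −n_x/n_z = 0.10766 and ∂z/∂N = −n_y/n_z = 0.37759.
Intercept c from Shot 1: 254.5 − 23.25 − 24.54 = 206.70.
At (347, 255): z_contact = 37.36 + 96.28 + 206.70 = 340.34 m.
Depth below ground = 426.1 − 340.34 = 85.8 m.

85.8 m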